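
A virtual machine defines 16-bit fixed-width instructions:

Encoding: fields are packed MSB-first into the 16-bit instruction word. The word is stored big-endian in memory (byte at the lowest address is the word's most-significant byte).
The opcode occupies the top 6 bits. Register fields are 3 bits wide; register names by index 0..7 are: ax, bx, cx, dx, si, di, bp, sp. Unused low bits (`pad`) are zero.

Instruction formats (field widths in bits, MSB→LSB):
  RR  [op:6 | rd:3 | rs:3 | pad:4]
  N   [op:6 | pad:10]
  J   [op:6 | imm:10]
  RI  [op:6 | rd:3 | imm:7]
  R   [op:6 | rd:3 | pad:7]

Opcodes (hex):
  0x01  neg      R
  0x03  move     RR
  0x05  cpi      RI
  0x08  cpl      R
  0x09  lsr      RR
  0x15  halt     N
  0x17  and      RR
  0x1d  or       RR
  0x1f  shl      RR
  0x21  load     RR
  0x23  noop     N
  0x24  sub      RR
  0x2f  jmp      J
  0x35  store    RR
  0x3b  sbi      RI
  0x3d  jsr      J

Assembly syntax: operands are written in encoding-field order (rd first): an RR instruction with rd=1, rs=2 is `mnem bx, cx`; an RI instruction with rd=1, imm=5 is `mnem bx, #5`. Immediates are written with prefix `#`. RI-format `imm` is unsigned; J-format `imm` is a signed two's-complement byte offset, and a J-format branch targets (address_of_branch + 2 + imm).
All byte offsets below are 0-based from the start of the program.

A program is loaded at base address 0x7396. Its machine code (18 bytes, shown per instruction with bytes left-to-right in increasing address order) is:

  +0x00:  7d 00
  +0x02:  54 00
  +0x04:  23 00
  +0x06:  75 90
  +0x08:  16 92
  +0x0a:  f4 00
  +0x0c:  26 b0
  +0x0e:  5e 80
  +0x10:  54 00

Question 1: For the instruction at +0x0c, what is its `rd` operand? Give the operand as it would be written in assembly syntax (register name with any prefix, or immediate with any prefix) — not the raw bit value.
off 0x0c: read 26 b0 as big → 0x26b0
  top 6b → 0x9 → lsr [RR]
  rd@[9:7]=0x5 ⇒ di
  rs@[6:4]=0x3 ⇒ dx

di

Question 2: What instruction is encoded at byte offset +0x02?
[02] 54 00 → 0x5400
  opcode bits[15:10]=0x15: halt/N

halt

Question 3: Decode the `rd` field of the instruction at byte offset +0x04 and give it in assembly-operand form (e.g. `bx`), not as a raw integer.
[04] 23 00 → 0x2300
  opcode bits[15:10]=0x8: cpl/R
  [9:7] rd=6 = bp

bp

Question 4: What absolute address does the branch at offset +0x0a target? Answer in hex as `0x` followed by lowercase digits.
@+0a  big-endian(f4 00) = 0xf400
  top 6b → 0x3d → jsr [J]
  imm@[9:0]=0x0 ⇒ #0
  target = base 0x7396 + off 0x0a + 2 + imm 0 = 0x73a2

0x73a2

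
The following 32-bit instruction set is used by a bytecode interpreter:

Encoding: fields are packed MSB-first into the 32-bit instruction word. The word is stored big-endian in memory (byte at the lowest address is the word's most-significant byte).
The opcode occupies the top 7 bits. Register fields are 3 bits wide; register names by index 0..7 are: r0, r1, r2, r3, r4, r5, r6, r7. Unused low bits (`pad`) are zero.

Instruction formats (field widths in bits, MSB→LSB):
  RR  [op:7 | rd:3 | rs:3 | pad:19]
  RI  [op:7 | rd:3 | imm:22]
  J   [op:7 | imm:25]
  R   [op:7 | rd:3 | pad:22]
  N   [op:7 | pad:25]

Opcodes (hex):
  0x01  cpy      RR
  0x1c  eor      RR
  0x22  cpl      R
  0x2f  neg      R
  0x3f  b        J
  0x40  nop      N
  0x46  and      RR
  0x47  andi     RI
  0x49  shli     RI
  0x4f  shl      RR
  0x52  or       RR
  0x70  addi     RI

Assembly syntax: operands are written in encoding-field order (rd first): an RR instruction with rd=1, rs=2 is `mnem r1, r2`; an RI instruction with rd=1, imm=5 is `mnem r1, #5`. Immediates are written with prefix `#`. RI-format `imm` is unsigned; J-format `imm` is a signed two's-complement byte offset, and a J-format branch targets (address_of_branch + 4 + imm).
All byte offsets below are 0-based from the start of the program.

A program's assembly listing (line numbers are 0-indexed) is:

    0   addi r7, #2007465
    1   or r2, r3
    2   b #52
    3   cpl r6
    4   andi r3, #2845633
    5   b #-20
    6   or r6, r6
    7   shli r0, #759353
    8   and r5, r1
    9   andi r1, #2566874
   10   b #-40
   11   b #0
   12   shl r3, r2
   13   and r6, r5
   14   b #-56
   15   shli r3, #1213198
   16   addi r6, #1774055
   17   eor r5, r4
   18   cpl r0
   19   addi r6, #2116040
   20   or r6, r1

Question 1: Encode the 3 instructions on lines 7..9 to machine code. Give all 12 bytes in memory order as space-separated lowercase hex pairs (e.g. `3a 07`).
L7: shli op=0x49:7|rd=0:3|imm=759353:22 ⇒ 0x920b9639 ⇒ big 92 0b 96 39
L8: and op=0x46:7|rd=5:3|rs=1:3|pad=0:19 ⇒ 0x8d480000 ⇒ big 8d 48 00 00
L9: andi op=0x47:7|rd=1:3|imm=2566874:22 ⇒ 0x8e672ada ⇒ big 8e 67 2a da

92 0b 96 39 8d 48 00 00 8e 67 2a da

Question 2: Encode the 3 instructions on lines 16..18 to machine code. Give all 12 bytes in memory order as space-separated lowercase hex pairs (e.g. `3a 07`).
line 16 (addi): pack op=0x70:7|rd=6:3|imm=1774055:22 = 0xe19b11e7; big→ e1 9b 11 e7
line 17 (eor): pack op=0x1c:7|rd=5:3|rs=4:3|pad=0:19 = 0x39600000; big→ 39 60 00 00
line 18 (cpl): pack op=0x22:7|rd=0:3|pad=0:22 = 0x44000000; big→ 44 00 00 00

e1 9b 11 e7 39 60 00 00 44 00 00 00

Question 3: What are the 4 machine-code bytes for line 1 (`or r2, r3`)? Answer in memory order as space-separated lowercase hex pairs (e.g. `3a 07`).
L1: or op=0x52:7|rd=2:3|rs=3:3|pad=0:19 ⇒ 0xa4980000 ⇒ big a4 98 00 00

a4 98 00 00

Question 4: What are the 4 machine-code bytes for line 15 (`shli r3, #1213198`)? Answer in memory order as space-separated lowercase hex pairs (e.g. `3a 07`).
15. shli fields op=0x49:7|rd=3:3|imm=1213198:22 → word 92d2830eh → 92 d2 83 0e

92 d2 83 0e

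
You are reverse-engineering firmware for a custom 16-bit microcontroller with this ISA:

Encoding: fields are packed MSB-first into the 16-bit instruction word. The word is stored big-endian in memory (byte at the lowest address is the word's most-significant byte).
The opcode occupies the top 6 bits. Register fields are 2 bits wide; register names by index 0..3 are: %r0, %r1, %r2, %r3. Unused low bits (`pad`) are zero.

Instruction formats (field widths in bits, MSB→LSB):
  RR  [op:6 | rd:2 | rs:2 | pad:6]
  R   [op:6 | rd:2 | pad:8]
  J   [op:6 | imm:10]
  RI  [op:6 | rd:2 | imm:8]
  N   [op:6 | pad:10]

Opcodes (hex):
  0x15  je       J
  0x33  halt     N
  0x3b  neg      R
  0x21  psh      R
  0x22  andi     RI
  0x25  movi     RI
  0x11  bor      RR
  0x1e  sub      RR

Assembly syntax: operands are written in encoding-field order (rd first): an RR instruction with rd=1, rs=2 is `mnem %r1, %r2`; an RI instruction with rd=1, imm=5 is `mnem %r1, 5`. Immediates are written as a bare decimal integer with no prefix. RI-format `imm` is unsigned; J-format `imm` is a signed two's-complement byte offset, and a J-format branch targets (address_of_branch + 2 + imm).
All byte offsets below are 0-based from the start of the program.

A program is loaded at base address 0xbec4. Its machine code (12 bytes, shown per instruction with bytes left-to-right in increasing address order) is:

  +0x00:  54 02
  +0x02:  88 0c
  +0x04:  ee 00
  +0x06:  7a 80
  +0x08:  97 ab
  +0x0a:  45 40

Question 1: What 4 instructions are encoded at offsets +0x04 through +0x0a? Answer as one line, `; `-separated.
+0x04: ee 00 ⇒ word 0xee00 (big)
  op=0xee00>>10=0x3b ⇒ neg (R)
  [9:8] rd=2 = %r2
+0x06: 7a 80 ⇒ word 0x7a80 (big)
  op=0x7a80>>10=0x1e ⇒ sub (RR)
  [9:8] rd=2 = %r2
  [7:6] rs=2 = %r2
+0x08: 97 ab ⇒ word 0x97ab (big)
  op=0x97ab>>10=0x25 ⇒ movi (RI)
  [9:8] rd=3 = %r3
  [7:0] imm=171 = 171
+0x0a: 45 40 ⇒ word 0x4540 (big)
  op=0x4540>>10=0x11 ⇒ bor (RR)
  [9:8] rd=1 = %r1
  [7:6] rs=1 = %r1

neg %r2; sub %r2, %r2; movi %r3, 171; bor %r1, %r1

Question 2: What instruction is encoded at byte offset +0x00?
+0x00: 54 02 ⇒ word 0x5402 (big)
  op=0x5402>>10=0x15 ⇒ je (J)
  imm@[9:0]=0x2 ⇒ 2

je 2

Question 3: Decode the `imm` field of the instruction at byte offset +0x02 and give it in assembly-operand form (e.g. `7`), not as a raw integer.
12

+0x02: 88 0c ⇒ word 0x880c (big)
  opcode bits[15:10]=0x22: andi/RI
  [9:8] rd=0 = %r0
  [7:0] imm=12 = 12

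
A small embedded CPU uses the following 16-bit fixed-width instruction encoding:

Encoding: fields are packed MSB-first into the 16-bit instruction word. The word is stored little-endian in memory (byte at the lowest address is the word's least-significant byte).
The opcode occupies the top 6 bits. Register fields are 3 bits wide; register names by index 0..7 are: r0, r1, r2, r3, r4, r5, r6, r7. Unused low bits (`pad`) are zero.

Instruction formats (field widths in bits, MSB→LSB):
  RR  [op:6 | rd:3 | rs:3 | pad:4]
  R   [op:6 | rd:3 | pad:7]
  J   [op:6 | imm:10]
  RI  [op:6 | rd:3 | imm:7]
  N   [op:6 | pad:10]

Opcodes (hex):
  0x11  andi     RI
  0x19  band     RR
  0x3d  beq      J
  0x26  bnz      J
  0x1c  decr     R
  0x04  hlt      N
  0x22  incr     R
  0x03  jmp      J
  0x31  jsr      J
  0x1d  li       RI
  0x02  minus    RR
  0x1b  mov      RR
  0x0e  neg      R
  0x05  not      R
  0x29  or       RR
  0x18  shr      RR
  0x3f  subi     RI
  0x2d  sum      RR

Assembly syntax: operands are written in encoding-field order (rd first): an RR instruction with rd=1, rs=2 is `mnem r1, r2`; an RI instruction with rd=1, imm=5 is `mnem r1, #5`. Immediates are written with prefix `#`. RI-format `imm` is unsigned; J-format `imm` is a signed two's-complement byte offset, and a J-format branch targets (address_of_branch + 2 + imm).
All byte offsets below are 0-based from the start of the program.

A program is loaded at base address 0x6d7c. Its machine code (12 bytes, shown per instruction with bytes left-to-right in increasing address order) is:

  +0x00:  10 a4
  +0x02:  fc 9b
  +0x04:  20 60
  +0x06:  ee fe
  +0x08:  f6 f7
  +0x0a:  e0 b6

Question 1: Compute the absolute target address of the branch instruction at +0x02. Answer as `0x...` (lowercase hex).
@+02  little-endian(fc 9b) = 0x9bfc
  op=0x9bfc>>10=0x26 ⇒ bnz (J)
  imm@[9:0]=0x3fc (s10→-4) ⇒ #-4
  target = base 0x6d7c + off 0x02 + 2 + imm -4 = 0x6d7c

0x6d7c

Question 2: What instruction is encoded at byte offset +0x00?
[00] 10 a4 → 0xa410
  opcode bits[15:10]=0x29: or/RR
  rd: (w>>7)&0x7=0x0 → r0
  rs: (w>>4)&0x7=0x1 → r1

or r0, r1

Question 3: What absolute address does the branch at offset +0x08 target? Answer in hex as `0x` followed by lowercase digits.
+0x08: f6 f7 ⇒ word 0xf7f6 (little)
  top 6b → 0x3d → beq [J]
  [9:0] imm=1014 (s10→-10) = #-10
  target = base 0x6d7c + off 0x08 + 2 + imm -10 = 0x6d7c

0x6d7c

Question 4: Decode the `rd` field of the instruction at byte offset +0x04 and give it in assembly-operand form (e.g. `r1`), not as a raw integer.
@+04  little-endian(20 60) = 0x6020
  top 6b → 0x18 → shr [RR]
  [9:7] rd=0 = r0
  [6:4] rs=2 = r2

r0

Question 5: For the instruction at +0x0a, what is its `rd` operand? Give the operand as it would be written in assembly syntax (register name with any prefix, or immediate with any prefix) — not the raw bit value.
r5

off 0x0a: read e0 b6 as little → 0xb6e0
  top 6b → 0x2d → sum [RR]
  rd@[9:7]=0x5 ⇒ r5
  rs@[6:4]=0x6 ⇒ r6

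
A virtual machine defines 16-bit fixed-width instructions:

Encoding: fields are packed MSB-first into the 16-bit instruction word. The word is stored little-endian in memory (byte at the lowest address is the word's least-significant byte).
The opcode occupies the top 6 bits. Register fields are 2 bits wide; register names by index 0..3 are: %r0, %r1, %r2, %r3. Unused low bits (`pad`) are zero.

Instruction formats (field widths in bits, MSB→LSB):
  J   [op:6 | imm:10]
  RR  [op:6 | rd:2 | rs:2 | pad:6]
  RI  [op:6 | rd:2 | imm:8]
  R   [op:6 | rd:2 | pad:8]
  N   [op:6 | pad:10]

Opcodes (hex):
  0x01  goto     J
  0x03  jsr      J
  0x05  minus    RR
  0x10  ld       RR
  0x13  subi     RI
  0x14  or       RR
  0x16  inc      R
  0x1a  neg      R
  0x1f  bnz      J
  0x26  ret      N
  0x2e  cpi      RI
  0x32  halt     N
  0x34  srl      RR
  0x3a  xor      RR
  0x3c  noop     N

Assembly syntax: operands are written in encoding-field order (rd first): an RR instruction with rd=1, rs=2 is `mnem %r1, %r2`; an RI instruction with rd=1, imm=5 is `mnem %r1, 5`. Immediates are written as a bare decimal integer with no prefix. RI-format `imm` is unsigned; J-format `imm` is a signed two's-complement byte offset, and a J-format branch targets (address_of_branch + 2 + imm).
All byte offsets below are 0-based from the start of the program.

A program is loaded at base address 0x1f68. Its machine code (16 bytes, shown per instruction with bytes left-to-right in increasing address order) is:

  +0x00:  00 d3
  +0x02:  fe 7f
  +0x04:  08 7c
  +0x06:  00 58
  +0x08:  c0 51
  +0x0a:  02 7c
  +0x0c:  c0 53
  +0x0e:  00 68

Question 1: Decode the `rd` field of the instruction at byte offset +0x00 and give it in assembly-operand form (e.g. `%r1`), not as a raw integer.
%r3

@+00  little-endian(00 d3) = 0xd300
  op=0xd300>>10=0x34 ⇒ srl (RR)
  rd@[9:8]=0x3 ⇒ %r3
  rs@[7:6]=0x0 ⇒ %r0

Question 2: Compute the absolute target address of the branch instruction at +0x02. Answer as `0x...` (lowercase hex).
off 0x02: read fe 7f as little → 0x7ffe
  top 6b → 0x1f → bnz [J]
  imm: (w>>0)&0x3ff=0x3fe (s10→-2) → -2
  target = base 0x1f68 + off 0x02 + 2 + imm -2 = 0x1f6a

0x1f6a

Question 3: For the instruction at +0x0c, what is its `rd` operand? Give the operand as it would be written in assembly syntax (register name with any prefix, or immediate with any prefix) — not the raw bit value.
%r3

off 0x0c: read c0 53 as little → 0x53c0
  op=0x53c0>>10=0x14 ⇒ or (RR)
  rd: (w>>8)&0x3=0x3 → %r3
  rs: (w>>6)&0x3=0x3 → %r3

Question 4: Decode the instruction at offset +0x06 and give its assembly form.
inc %r0

+0x06: 00 58 ⇒ word 0x5800 (little)
  top 6b → 0x16 → inc [R]
  rd@[9:8]=0x0 ⇒ %r0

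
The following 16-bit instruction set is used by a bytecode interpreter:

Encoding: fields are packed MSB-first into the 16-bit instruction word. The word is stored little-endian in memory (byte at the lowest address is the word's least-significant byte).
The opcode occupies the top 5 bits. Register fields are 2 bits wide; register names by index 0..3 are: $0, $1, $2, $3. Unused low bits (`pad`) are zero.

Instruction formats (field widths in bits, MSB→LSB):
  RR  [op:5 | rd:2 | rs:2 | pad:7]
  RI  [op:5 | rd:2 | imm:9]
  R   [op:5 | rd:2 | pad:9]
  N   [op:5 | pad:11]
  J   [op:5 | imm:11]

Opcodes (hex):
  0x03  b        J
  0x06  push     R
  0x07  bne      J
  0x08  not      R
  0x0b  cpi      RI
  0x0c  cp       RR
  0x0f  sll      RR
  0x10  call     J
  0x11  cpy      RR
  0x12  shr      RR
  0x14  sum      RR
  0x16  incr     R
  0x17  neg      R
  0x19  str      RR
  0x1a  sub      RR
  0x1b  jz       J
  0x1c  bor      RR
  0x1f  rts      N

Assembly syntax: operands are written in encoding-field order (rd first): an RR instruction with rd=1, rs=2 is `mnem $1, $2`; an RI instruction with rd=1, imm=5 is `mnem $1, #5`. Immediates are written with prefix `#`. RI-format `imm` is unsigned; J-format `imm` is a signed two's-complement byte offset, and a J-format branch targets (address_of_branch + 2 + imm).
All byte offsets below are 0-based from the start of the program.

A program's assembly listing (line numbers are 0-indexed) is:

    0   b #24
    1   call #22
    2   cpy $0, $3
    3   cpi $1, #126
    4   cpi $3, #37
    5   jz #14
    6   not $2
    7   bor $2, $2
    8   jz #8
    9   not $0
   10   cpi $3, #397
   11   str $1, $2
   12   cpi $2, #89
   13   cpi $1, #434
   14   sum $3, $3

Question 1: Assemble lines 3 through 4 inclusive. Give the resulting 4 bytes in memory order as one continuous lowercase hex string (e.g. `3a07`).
3. cpi fields op=0xb:5|rd=1:2|imm=126:9 → word 5a7eh → 7e 5a
4. cpi fields op=0xb:5|rd=3:2|imm=37:9 → word 5e25h → 25 5e

7e5a255e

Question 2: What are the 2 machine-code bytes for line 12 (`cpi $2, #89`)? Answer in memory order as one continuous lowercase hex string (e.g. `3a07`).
line 12 (cpi): pack op=0xb:5|rd=2:2|imm=89:9 = 0x5c59; little→ 59 5c

595c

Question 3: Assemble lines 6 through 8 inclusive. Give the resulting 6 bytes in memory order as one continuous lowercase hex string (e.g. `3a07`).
6. not fields op=0x8:5|rd=2:2|pad=0:9 → word 4400h → 00 44
7. bor fields op=0x1c:5|rd=2:2|rs=2:2|pad=0:7 → word e500h → 00 e5
8. jz fields op=0x1b:5|imm=8:11 → word d808h → 08 d8

004400e508d8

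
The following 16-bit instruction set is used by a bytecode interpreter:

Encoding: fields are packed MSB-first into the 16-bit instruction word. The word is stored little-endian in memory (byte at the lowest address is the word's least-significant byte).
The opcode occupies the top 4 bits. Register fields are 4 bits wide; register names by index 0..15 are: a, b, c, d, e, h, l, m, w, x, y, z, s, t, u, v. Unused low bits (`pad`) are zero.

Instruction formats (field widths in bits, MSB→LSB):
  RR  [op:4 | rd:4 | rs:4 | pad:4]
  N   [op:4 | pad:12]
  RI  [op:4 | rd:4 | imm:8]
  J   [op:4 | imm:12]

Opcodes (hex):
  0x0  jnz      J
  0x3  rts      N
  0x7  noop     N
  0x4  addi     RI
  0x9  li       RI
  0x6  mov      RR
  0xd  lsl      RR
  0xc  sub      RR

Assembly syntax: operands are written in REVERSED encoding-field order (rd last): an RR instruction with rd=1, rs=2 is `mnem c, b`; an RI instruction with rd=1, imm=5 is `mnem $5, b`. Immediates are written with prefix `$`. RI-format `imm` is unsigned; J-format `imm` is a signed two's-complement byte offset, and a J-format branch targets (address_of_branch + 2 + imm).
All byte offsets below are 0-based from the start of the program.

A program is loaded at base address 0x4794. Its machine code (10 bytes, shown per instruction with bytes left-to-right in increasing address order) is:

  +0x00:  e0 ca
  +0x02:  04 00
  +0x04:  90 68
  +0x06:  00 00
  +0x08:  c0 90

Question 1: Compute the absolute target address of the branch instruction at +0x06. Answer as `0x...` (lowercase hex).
@+06  little-endian(00 00) = 0x0000
  opcode bits[15:12]=0x0: jnz/J
  imm@[11:0]=0x0 ⇒ $0
  target = base 0x4794 + off 0x06 + 2 + imm 0 = 0x479c

0x479c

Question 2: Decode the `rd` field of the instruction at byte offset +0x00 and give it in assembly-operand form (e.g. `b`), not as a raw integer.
off 0x00: read e0 ca as little → 0xcae0
  op=0xcae0>>12=0xc ⇒ sub (RR)
  [11:8] rd=10 = y
  [7:4] rs=14 = u

y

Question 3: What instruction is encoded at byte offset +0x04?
+0x04: 90 68 ⇒ word 0x6890 (little)
  top 4b → 0x6 → mov [RR]
  [11:8] rd=8 = w
  [7:4] rs=9 = x

mov x, w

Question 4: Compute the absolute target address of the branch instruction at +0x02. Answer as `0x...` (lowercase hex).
0x479c

+0x02: 04 00 ⇒ word 0x0004 (little)
  op=0x0004>>12=0x0 ⇒ jnz (J)
  imm@[11:0]=0x4 ⇒ $4
  target = base 0x4794 + off 0x02 + 2 + imm 4 = 0x479c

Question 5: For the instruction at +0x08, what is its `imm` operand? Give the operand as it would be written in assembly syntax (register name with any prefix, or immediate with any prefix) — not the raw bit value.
$192

off 0x08: read c0 90 as little → 0x90c0
  top 4b → 0x9 → li [RI]
  rd: (w>>8)&0xf=0x0 → a
  imm: (w>>0)&0xff=0xc0 → $192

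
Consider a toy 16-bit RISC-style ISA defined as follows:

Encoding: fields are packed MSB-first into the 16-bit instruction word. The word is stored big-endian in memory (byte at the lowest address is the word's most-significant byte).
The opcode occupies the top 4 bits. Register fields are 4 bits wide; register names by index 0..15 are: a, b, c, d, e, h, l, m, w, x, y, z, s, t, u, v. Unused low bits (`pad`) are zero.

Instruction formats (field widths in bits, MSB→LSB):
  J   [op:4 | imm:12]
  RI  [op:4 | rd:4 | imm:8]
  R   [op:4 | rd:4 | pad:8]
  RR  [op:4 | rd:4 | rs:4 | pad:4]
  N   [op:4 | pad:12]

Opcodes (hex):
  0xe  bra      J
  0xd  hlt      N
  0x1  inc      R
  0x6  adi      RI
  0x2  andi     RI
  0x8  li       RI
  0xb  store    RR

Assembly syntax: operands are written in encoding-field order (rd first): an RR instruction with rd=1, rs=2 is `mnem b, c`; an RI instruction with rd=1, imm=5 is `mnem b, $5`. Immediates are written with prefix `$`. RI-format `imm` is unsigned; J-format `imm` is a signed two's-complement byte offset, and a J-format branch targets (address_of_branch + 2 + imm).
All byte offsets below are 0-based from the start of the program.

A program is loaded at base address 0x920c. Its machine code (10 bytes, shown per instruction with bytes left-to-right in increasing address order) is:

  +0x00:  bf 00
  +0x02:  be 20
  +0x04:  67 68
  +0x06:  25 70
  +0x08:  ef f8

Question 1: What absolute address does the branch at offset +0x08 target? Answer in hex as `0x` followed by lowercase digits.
[08] ef f8 → 0xeff8
  top 4b → 0xe → bra [J]
  imm: (w>>0)&0xfff=0xff8 (s12→-8) → $-8
  target = base 0x920c + off 0x08 + 2 + imm -8 = 0x920e

0x920e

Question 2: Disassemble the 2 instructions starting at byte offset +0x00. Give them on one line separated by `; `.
store v, a; store u, c

off 0x00: read bf 00 as big → 0xbf00
  op=0xbf00>>12=0xb ⇒ store (RR)
  rd: (w>>8)&0xf=0xf → v
  rs: (w>>4)&0xf=0x0 → a
off 0x02: read be 20 as big → 0xbe20
  op=0xbe20>>12=0xb ⇒ store (RR)
  rd: (w>>8)&0xf=0xe → u
  rs: (w>>4)&0xf=0x2 → c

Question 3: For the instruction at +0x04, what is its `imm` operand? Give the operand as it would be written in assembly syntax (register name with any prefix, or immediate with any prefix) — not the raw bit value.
$104

@+04  big-endian(67 68) = 0x6768
  top 4b → 0x6 → adi [RI]
  [11:8] rd=7 = m
  [7:0] imm=104 = $104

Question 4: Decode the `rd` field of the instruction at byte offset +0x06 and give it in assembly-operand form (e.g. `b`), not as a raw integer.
h

+0x06: 25 70 ⇒ word 0x2570 (big)
  opcode bits[15:12]=0x2: andi/RI
  rd@[11:8]=0x5 ⇒ h
  imm@[7:0]=0x70 ⇒ $112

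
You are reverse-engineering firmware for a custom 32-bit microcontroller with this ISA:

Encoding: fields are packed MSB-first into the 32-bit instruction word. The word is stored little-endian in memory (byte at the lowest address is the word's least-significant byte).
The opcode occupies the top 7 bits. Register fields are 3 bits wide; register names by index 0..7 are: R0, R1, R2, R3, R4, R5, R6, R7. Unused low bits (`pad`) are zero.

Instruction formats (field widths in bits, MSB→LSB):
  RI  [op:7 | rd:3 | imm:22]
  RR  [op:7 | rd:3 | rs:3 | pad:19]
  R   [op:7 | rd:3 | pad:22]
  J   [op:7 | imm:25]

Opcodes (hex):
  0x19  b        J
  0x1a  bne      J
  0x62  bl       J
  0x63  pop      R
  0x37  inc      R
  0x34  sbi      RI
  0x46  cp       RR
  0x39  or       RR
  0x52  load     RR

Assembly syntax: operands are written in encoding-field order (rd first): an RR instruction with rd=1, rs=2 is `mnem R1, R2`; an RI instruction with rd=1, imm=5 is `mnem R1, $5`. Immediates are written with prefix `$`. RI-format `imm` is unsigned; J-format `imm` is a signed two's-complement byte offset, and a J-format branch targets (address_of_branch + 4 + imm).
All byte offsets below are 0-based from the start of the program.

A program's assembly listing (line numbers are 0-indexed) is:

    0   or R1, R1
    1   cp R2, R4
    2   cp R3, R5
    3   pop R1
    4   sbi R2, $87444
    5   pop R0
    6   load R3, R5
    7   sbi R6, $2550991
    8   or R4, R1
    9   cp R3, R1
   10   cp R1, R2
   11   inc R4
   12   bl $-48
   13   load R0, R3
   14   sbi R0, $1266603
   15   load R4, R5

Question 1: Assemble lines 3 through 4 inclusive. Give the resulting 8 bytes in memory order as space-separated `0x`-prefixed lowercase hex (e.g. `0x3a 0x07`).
3. pop fields op=0x63:7|rd=1:3|pad=0:22 → word c6400000h → 00 00 40 c6
4. sbi fields op=0x34:7|rd=2:3|imm=87444:22 → word 68815594h → 94 55 81 68

0x00 0x00 0x40 0xc6 0x94 0x55 0x81 0x68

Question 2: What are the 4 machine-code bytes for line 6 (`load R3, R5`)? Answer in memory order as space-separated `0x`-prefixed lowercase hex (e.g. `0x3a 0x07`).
line 6 (load): pack op=0x52:7|rd=3:3|rs=5:3|pad=0:19 = 0xa4e80000; little→ 00 00 e8 a4

0x00 0x00 0xe8 0xa4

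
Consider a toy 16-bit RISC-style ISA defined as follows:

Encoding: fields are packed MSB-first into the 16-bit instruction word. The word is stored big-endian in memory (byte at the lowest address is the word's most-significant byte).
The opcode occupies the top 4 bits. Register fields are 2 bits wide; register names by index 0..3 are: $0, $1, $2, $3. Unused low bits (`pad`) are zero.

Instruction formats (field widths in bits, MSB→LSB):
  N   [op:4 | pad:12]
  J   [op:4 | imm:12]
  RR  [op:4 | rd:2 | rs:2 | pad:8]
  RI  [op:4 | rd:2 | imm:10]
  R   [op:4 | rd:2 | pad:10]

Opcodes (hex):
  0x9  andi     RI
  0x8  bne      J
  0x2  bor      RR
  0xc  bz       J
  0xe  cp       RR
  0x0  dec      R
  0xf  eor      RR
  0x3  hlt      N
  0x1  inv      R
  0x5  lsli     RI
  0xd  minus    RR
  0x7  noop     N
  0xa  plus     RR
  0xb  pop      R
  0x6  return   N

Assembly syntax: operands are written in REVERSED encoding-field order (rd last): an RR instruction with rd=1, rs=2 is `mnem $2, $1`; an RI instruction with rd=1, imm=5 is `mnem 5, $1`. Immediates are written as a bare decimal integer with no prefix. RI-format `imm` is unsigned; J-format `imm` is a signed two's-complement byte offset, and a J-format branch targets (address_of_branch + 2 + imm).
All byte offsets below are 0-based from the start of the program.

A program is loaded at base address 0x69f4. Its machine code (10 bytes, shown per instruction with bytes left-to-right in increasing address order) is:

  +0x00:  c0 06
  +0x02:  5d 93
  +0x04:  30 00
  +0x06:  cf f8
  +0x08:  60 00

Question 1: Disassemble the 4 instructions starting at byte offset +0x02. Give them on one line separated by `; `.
+0x02: 5d 93 ⇒ word 0x5d93 (big)
  op=0x5d93>>12=0x5 ⇒ lsli (RI)
  rd@[11:10]=0x3 ⇒ $3
  imm@[9:0]=0x193 ⇒ 403
+0x04: 30 00 ⇒ word 0x3000 (big)
  op=0x3000>>12=0x3 ⇒ hlt (N)
+0x06: cf f8 ⇒ word 0xcff8 (big)
  op=0xcff8>>12=0xc ⇒ bz (J)
  imm@[11:0]=0xff8 (s12→-8) ⇒ -8
+0x08: 60 00 ⇒ word 0x6000 (big)
  op=0x6000>>12=0x6 ⇒ return (N)

lsli 403, $3; hlt; bz -8; return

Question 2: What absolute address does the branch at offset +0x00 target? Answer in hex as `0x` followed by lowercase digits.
[00] c0 06 → 0xc006
  op=0xc006>>12=0xc ⇒ bz (J)
  [11:0] imm=6 = 6
  target = base 0x69f4 + off 0x00 + 2 + imm 6 = 0x69fc

0x69fc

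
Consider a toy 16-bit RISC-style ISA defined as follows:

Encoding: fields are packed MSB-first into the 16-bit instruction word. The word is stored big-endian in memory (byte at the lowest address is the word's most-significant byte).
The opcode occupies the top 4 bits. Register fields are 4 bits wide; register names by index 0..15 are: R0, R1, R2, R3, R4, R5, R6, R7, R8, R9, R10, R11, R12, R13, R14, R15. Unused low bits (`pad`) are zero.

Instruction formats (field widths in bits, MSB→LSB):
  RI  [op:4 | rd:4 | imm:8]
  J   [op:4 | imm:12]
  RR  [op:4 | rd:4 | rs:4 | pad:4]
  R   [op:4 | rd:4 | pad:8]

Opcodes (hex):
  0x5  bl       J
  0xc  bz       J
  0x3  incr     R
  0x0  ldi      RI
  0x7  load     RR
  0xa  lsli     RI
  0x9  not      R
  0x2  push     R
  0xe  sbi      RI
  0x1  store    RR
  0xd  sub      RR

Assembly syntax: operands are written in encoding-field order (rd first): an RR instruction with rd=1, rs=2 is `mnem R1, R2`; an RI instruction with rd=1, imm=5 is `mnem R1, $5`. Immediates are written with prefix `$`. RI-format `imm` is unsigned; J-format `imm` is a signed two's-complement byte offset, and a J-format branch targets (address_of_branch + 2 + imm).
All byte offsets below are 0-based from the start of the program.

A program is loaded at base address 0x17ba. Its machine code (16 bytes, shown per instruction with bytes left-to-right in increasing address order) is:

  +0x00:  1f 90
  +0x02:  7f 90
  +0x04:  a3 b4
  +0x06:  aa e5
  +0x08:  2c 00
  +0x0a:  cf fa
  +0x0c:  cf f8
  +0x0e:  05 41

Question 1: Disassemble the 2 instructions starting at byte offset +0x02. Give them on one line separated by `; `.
off 0x02: read 7f 90 as big → 0x7f90
  op=0x7f90>>12=0x7 ⇒ load (RR)
  rd@[11:8]=0xf ⇒ R15
  rs@[7:4]=0x9 ⇒ R9
off 0x04: read a3 b4 as big → 0xa3b4
  op=0xa3b4>>12=0xa ⇒ lsli (RI)
  rd@[11:8]=0x3 ⇒ R3
  imm@[7:0]=0xb4 ⇒ $180

load R15, R9; lsli R3, $180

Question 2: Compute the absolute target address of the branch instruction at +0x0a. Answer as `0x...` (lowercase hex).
off 0x0a: read cf fa as big → 0xcffa
  op=0xcffa>>12=0xc ⇒ bz (J)
  imm: (w>>0)&0xfff=0xffa (s12→-6) → $-6
  target = base 0x17ba + off 0x0a + 2 + imm -6 = 0x17c0

0x17c0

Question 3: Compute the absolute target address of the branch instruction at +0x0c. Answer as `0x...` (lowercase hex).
[0c] cf f8 → 0xcff8
  opcode bits[15:12]=0xc: bz/J
  imm@[11:0]=0xff8 (s12→-8) ⇒ $-8
  target = base 0x17ba + off 0x0c + 2 + imm -8 = 0x17c0

0x17c0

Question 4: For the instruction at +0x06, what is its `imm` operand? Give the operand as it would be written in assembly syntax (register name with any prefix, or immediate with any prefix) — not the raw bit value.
$229

[06] aa e5 → 0xaae5
  op=0xaae5>>12=0xa ⇒ lsli (RI)
  rd@[11:8]=0xa ⇒ R10
  imm@[7:0]=0xe5 ⇒ $229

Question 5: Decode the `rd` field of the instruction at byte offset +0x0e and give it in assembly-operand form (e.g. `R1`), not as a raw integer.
R5

off 0x0e: read 05 41 as big → 0x0541
  opcode bits[15:12]=0x0: ldi/RI
  [11:8] rd=5 = R5
  [7:0] imm=65 = $65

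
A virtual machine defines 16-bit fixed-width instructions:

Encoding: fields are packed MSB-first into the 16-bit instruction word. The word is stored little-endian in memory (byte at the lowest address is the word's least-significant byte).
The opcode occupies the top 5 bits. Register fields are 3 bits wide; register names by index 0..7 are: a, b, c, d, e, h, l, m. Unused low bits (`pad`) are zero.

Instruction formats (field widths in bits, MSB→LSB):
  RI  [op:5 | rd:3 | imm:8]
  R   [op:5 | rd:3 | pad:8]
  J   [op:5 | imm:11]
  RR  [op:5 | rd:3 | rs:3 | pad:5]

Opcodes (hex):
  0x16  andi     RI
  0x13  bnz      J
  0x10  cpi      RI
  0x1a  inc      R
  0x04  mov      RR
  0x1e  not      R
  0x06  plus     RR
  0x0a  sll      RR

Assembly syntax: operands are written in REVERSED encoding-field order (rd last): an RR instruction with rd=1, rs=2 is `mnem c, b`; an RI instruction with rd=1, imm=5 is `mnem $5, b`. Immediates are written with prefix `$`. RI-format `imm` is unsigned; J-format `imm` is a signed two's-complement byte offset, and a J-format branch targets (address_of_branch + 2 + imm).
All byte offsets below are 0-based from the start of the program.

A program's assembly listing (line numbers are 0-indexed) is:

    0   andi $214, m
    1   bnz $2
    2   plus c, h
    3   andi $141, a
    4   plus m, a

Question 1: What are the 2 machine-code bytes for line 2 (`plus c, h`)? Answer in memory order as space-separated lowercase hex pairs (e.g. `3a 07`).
2. plus fields op=0x6:5|rd=5:3|rs=2:3|pad=0:5 → word 3540h → 40 35

40 35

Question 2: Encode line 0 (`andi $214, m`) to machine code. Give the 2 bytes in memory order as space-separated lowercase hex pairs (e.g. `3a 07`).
d6 b7

0. andi fields op=0x16:5|rd=7:3|imm=214:8 → word b7d6h → d6 b7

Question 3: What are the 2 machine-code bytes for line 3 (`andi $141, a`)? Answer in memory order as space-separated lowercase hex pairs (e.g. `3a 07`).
line 3 (andi): pack op=0x16:5|rd=0:3|imm=141:8 = 0xb08d; little→ 8d b0

8d b0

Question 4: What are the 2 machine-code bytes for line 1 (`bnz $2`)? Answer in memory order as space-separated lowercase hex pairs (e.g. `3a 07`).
1. bnz fields op=0x13:5|imm=2:11 → word 9802h → 02 98

02 98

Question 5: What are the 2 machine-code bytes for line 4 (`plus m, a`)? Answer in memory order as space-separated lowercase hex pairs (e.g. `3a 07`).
L4: plus op=0x6:5|rd=0:3|rs=7:3|pad=0:5 ⇒ 0x30e0 ⇒ little e0 30

e0 30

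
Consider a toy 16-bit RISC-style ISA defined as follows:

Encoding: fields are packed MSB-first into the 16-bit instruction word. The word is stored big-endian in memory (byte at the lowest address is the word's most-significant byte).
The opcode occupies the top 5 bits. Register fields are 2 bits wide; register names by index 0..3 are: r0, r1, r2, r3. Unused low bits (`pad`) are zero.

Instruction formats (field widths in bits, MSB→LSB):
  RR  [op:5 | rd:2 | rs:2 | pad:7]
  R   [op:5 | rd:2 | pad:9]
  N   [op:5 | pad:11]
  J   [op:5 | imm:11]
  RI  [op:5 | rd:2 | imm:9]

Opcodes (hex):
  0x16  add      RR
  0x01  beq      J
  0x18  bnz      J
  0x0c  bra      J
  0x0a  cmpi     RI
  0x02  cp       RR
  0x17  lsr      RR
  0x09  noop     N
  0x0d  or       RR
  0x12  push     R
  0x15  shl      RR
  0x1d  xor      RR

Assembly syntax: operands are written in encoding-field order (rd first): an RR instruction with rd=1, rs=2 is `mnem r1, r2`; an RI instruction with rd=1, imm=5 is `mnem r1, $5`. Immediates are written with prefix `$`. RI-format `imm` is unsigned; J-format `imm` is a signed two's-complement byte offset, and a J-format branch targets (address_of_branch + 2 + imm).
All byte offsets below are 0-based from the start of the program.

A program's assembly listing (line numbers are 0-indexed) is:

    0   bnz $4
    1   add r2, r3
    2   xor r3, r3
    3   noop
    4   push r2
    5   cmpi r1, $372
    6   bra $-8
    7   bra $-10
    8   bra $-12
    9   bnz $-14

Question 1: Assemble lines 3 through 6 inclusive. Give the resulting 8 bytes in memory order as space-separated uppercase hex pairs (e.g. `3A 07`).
3. noop fields op=0x9:5|pad=0:11 → word 4800h → 48 00
4. push fields op=0x12:5|rd=2:2|pad=0:9 → word 9400h → 94 00
5. cmpi fields op=0xa:5|rd=1:2|imm=372:9 → word 5374h → 53 74
6. bra fields op=0xc:5|imm=-8:11 → word 67f8h → 67 f8

48 00 94 00 53 74 67 F8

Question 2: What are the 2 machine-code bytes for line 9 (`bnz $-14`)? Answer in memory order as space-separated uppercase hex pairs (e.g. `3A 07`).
C7 F2

L9: bnz op=0x18:5|imm=-14:11 ⇒ 0xc7f2 ⇒ big c7 f2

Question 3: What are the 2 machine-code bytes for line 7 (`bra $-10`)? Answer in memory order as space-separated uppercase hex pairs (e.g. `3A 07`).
7. bra fields op=0xc:5|imm=-10:11 → word 67f6h → 67 f6

67 F6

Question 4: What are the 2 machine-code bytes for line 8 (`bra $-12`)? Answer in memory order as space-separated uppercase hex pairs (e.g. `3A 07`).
8. bra fields op=0xc:5|imm=-12:11 → word 67f4h → 67 f4

67 F4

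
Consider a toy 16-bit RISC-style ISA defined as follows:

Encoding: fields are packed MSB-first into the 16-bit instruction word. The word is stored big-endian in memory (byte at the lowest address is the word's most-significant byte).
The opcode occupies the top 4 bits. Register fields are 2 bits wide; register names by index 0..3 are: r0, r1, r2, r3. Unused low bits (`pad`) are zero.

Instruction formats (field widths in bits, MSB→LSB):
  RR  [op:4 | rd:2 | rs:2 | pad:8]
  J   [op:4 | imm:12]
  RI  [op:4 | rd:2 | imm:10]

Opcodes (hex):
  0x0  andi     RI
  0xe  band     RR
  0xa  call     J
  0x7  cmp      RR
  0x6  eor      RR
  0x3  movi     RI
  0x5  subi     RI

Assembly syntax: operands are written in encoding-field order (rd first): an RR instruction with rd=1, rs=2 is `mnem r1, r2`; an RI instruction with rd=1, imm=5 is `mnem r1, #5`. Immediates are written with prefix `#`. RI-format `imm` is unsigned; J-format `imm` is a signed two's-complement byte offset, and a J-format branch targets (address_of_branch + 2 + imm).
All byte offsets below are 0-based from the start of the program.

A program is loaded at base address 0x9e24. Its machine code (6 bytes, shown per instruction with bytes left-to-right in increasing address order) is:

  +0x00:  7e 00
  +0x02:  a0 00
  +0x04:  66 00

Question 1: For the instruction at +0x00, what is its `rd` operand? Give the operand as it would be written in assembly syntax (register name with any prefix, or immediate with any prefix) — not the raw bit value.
r3

@+00  big-endian(7e 00) = 0x7e00
  op=0x7e00>>12=0x7 ⇒ cmp (RR)
  rd: (w>>10)&0x3=0x3 → r3
  rs: (w>>8)&0x3=0x2 → r2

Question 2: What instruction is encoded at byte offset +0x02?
off 0x02: read a0 00 as big → 0xa000
  top 4b → 0xa → call [J]
  imm: (w>>0)&0xfff=0x0 → #0

call #0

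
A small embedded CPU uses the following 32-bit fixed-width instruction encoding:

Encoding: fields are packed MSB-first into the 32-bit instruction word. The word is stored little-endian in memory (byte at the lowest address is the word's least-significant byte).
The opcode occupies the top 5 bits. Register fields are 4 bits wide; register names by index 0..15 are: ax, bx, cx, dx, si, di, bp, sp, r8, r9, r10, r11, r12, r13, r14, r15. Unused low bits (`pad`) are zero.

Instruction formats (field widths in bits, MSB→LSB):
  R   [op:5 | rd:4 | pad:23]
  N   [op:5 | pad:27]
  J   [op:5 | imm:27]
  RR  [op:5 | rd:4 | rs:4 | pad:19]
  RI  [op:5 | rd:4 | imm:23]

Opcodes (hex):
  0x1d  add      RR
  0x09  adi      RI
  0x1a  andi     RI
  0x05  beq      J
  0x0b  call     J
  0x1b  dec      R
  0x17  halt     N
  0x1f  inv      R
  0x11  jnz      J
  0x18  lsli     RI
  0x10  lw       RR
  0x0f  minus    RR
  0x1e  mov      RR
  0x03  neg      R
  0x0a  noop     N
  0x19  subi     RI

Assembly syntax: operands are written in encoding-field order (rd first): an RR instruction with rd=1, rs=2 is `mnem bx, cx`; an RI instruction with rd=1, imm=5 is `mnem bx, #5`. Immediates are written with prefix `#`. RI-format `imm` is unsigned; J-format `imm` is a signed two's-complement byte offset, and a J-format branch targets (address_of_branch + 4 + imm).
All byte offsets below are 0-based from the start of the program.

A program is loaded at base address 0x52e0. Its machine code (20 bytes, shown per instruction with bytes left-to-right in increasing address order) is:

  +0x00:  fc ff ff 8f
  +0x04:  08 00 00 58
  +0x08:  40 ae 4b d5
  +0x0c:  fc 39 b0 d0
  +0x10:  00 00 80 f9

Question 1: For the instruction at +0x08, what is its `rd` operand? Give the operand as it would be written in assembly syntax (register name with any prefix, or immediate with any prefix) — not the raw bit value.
@+08  little-endian(40 ae 4b d5) = 0xd54bae40
  opcode bits[31:27]=0x1a: andi/RI
  rd@[26:23]=0xa ⇒ r10
  imm@[22:0]=0x4bae40 ⇒ #4959808

r10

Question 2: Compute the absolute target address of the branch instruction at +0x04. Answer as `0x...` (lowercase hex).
0x52f0

+0x04: 08 00 00 58 ⇒ word 0x58000008 (little)
  top 5b → 0xb → call [J]
  imm: (w>>0)&0x7ffffff=0x8 → #8
  target = base 0x52e0 + off 0x04 + 4 + imm 8 = 0x52f0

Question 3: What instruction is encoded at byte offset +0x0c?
andi bx, #3160572

+0x0c: fc 39 b0 d0 ⇒ word 0xd0b039fc (little)
  opcode bits[31:27]=0x1a: andi/RI
  [26:23] rd=1 = bx
  [22:0] imm=3160572 = #3160572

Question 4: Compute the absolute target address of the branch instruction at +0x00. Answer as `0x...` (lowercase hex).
off 0x00: read fc ff ff 8f as little → 0x8ffffffc
  op=0x8ffffffc>>27=0x11 ⇒ jnz (J)
  imm: (w>>0)&0x7ffffff=0x7fffffc (s27→-4) → #-4
  target = base 0x52e0 + off 0x00 + 4 + imm -4 = 0x52e0

0x52e0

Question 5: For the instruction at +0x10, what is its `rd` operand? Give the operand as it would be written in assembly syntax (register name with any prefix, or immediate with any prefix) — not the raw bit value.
dx

@+10  little-endian(00 00 80 f9) = 0xf9800000
  op=0xf9800000>>27=0x1f ⇒ inv (R)
  rd@[26:23]=0x3 ⇒ dx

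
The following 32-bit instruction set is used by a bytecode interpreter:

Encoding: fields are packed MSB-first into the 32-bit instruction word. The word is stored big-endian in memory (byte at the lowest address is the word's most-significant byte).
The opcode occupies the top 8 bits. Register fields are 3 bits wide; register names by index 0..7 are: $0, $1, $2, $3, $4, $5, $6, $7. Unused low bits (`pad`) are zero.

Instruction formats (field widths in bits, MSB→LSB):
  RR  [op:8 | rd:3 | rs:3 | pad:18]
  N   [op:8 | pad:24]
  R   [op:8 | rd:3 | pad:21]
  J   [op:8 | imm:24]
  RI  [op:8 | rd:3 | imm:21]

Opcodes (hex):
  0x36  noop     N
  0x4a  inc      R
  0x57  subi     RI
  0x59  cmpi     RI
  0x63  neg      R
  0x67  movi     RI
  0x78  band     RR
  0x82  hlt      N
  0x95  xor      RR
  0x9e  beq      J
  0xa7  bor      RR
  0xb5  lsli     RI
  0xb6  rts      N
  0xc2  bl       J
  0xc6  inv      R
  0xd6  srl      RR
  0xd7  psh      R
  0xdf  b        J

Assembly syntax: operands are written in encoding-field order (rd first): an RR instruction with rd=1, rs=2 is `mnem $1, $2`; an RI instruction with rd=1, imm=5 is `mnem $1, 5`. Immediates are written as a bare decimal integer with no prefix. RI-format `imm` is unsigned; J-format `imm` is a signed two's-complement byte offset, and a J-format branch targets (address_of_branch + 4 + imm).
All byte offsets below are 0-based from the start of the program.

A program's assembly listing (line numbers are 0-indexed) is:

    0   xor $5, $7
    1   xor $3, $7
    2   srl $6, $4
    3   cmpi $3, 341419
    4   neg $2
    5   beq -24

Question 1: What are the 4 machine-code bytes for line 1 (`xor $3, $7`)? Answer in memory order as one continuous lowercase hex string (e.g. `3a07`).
1. xor fields op=0x95:8|rd=3:3|rs=7:3|pad=0:18 → word 957c0000h → 95 7c 00 00

957c0000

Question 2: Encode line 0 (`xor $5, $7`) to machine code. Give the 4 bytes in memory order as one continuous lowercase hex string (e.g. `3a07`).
95bc0000

L0: xor op=0x95:8|rd=5:3|rs=7:3|pad=0:18 ⇒ 0x95bc0000 ⇒ big 95 bc 00 00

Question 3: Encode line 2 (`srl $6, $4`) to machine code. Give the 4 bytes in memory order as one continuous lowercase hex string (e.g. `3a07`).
2. srl fields op=0xd6:8|rd=6:3|rs=4:3|pad=0:18 → word d6d00000h → d6 d0 00 00

d6d00000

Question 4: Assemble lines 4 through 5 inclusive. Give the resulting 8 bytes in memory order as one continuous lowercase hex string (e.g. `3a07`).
L4: neg op=0x63:8|rd=2:3|pad=0:21 ⇒ 0x63400000 ⇒ big 63 40 00 00
L5: beq op=0x9e:8|imm=-24:24 ⇒ 0x9effffe8 ⇒ big 9e ff ff e8

634000009effffe8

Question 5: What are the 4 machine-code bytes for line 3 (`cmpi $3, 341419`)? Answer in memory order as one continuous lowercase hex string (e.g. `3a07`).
596535ab

3. cmpi fields op=0x59:8|rd=3:3|imm=341419:21 → word 596535abh → 59 65 35 ab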